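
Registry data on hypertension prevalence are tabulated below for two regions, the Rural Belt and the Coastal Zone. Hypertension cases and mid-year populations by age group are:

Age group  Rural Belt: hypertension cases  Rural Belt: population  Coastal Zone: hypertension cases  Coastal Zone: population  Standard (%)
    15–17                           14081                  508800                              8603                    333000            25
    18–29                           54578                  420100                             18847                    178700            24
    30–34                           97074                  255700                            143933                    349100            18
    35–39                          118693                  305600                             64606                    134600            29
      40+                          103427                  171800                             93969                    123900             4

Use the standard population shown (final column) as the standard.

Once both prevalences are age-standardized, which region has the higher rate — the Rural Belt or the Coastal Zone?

Coastal Zone

Age-specific rates per 1000 for the Rural Belt: 27.675, 129.917, 379.640, 388.393, 602.020.
For the Coastal Zone: 25.835, 105.467, 412.297, 479.985, 758.426.
Standard weights: 0.25, 0.24, 0.18, 0.29, 0.04.
The Rural Belt: 0.2500×27.675 + 0.2400×129.917 + 0.1800×379.640 + 0.2900×388.393 + 0.0400×602.020 = 243.1488 per 1000.
The Coastal Zone: 0.2500×25.835 + 0.2400×105.467 + 0.1800×412.297 + 0.2900×479.985 + 0.0400×758.426 = 275.5171 per 1000.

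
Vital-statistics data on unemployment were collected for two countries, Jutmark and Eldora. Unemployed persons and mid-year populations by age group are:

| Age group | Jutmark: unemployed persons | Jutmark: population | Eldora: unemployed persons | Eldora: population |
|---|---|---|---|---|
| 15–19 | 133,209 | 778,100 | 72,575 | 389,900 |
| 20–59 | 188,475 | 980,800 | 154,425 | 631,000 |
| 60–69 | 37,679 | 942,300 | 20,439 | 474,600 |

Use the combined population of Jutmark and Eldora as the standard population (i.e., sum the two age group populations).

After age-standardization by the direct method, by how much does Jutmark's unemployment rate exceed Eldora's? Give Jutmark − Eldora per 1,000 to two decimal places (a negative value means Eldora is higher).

Age-specific rates per 1,000 for Jutmark: 171.198, 192.165, 39.986.
For Eldora: 186.137, 244.731, 43.066.
Combined standard total = 4,196,700; weights = 0.2783, 0.3841, 0.3376.
Jutmark: 0.2783×171.198 + 0.3841×192.165 + 0.3376×39.986 = 134.9504 per 1,000.
Eldora: 0.2783×186.137 + 0.3841×244.731 + 0.3376×43.066 = 160.3367 per 1,000.
Difference = 134.9504 − 160.3367 = -25.3863.

-25.39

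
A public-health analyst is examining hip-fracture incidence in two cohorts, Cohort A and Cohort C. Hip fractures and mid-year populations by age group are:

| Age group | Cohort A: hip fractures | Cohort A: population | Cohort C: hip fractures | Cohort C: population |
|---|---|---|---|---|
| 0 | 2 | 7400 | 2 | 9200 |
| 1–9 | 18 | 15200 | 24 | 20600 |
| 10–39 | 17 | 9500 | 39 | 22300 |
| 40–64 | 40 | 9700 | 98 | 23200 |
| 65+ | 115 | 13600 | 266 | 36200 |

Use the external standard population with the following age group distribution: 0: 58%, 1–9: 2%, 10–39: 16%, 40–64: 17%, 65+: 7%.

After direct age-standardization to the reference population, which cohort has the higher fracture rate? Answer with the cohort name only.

Age-specific rates per 100000 for Cohort A: 27.03, 118.42, 178.95, 412.37, 845.59.
For Cohort C: 21.74, 116.50, 174.89, 422.41, 734.81.
Standard weights: 0.58, 0.02, 0.16, 0.17, 0.07.
Cohort A: 0.5800×27.03 + 0.0200×118.42 + 0.1600×178.95 + 0.1700×412.37 + 0.0700×845.59 = 175.9699 per 100000.
Cohort C: 0.5800×21.74 + 0.0200×116.50 + 0.1600×174.89 + 0.1700×422.41 + 0.0700×734.81 = 166.1677 per 100000.
The crude rates (346.57 vs 384.75) would put Cohort C higher, but that reflects its age composition; once standardized to a common age structure, Cohort A has the higher underlying rate.

Cohort A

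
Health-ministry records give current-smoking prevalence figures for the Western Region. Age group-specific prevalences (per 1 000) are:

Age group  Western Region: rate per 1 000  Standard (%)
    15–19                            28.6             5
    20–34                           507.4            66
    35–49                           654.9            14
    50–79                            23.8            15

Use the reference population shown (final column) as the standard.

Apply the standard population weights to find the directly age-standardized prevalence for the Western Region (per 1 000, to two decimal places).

Standard weights: 0.05, 0.66, 0.14, 0.15.
Standardized rate: 0.0500×28.6 + 0.6600×507.4 + 0.1400×654.9 + 0.1500×23.8 = 431.5700 per 1 000.

431.57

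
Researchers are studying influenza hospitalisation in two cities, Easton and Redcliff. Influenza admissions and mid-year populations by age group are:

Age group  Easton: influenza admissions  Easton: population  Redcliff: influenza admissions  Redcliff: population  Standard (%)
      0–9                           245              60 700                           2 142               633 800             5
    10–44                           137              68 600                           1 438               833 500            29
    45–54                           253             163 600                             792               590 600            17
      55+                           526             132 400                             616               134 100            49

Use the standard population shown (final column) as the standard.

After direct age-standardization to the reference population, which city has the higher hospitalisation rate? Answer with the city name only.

Redcliff

Age-specific rates per 100 000 for Easton: 403.62, 199.71, 154.65, 397.28.
For Redcliff: 337.96, 172.53, 134.10, 459.36.
Standard weights: 0.05, 0.29, 0.17, 0.49.
Easton: 0.0500×403.62 + 0.2900×199.71 + 0.1700×154.65 + 0.4900×397.28 = 299.0541 per 100 000.
Redcliff: 0.0500×337.96 + 0.2900×172.53 + 0.1700×134.10 + 0.4900×459.36 = 314.8134 per 100 000.
The crude rates (272.98 vs 227.55) would put Easton higher, but that reflects its age composition; once standardized to a common age structure, Redcliff has the higher underlying rate.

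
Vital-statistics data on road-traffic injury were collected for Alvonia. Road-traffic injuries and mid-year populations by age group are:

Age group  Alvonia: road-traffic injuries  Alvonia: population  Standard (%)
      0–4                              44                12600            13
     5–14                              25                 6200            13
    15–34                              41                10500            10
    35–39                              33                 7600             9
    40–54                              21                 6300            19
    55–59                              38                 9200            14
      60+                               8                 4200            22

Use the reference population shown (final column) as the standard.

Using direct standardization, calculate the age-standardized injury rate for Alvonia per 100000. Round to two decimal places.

Age-specific rates per 100000 for Alvonia: 349.21, 403.23, 390.48, 434.21, 333.33, 413.04, 190.48.
Standard weights: 0.13, 0.13, 0.10, 0.09, 0.19, 0.14, 0.22.
Standardized rate: 0.1300×349.21 + 0.1300×403.23 + 0.1000×390.48 + 0.0900×434.21 + 0.1900×333.33 + 0.1400×413.04 + 0.2200×190.48 = 339.0069 per 100000.

339.01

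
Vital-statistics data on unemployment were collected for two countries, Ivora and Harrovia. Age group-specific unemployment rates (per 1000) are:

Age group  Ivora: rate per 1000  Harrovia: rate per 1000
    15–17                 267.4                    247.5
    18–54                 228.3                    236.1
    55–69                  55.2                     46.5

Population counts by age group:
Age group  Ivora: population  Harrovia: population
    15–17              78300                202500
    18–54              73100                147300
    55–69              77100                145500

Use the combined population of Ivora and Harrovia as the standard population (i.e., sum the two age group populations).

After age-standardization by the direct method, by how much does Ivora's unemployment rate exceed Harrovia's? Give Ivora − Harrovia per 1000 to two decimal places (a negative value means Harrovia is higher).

Combined standard total = 723800; weights = 0.3880, 0.3045, 0.3075.
Ivora: 0.3880×267.4 + 0.3045×228.3 + 0.3075×55.2 = 190.2332 per 1000.
Harrovia: 0.3880×247.5 + 0.3045×236.1 + 0.3075×46.5 = 182.2124 per 1000.
Difference = 190.2332 − 182.2124 = 8.0208.

8.02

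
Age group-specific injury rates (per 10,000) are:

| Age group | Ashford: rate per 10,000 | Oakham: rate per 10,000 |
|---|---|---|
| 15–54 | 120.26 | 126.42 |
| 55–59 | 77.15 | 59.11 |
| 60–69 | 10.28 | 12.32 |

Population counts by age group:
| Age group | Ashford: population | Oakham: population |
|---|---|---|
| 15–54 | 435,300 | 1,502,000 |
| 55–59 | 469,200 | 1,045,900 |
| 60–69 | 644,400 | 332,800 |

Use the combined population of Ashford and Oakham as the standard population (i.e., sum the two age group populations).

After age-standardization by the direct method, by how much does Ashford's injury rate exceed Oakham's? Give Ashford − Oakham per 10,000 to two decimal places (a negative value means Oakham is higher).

Combined standard total = 4,429,600; weights = 0.4374, 0.3420, 0.2206.
Ashford: 0.4374×120.26 + 0.3420×77.15 + 0.2206×10.28 = 81.2523 per 10,000.
Oakham: 0.4374×126.42 + 0.3420×59.11 + 0.2206×12.32 = 78.2261 per 10,000.
Difference = 81.2523 − 78.2261 = 3.0263.

3.03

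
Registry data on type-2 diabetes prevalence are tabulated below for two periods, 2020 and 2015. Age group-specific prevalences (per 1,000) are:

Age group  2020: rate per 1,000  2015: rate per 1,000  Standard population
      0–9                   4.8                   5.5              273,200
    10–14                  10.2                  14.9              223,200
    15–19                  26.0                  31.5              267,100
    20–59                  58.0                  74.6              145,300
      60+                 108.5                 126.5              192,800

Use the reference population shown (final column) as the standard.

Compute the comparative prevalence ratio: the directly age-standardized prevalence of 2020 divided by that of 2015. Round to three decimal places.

0.823

Standard total = 1,101,600; weights = 0.2480, 0.2026, 0.2425, 0.1319, 0.1750.
2020: 0.2480×4.8 + 0.2026×10.2 + 0.2425×26.0 + 0.1319×58.0 + 0.1750×108.5 = 36.2008 per 1,000.
2015: 0.2480×5.5 + 0.2026×14.9 + 0.2425×31.5 + 0.1319×74.6 + 0.1750×126.5 = 44.0001 per 1,000.
Ratio = 36.2008 ÷ 44.0001 = 0.82274.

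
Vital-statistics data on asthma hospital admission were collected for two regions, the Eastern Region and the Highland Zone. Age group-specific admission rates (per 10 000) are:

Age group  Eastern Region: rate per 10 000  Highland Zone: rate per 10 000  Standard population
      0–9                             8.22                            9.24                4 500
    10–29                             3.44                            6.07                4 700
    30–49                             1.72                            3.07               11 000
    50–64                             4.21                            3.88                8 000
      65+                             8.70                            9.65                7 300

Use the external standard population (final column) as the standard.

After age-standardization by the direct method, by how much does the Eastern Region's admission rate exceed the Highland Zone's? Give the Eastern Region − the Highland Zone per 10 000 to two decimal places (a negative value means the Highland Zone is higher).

Standard total = 35 500; weights = 0.1268, 0.1324, 0.3099, 0.2254, 0.2056.
The Eastern Region: 0.1268×8.22 + 0.1324×3.44 + 0.3099×1.72 + 0.2254×4.21 + 0.2056×8.70 = 4.7681 per 10 000.
The Highland Zone: 0.1268×9.24 + 0.1324×6.07 + 0.3099×3.07 + 0.2254×3.88 + 0.2056×9.65 = 5.7849 per 10 000.
Difference = 4.7681 − 5.7849 = -1.0168.

-1.02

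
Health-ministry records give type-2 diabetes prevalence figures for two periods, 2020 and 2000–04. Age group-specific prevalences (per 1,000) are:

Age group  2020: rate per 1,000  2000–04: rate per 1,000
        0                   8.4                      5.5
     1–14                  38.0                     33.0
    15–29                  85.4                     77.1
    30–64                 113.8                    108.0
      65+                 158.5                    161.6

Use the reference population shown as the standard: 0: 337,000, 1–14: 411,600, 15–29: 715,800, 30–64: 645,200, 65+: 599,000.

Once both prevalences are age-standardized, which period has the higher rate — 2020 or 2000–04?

Standard total = 2,708,600; weights = 0.1244, 0.1520, 0.2643, 0.2382, 0.2211.
2020: 0.1244×8.4 + 0.1520×38.0 + 0.2643×85.4 + 0.2382×113.8 + 0.2211×158.5 = 91.5477 per 1,000.
2000–04: 0.1244×5.5 + 0.1520×33.0 + 0.2643×77.1 + 0.2382×108.0 + 0.2211×161.6 = 87.5377 per 1,000.

2020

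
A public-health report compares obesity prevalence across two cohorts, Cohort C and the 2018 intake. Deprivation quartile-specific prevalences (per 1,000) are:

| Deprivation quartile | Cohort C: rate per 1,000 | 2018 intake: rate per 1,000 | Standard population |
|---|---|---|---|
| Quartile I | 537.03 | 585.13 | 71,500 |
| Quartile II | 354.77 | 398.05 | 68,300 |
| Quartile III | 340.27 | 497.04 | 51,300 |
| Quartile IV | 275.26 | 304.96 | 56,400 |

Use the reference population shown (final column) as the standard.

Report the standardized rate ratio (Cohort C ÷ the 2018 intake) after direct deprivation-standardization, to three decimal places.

Standard total = 247,500; weights = 0.2889, 0.2760, 0.2073, 0.2279.
Cohort C: 0.2889×537.03 + 0.2760×354.77 + 0.2073×340.27 + 0.2279×275.26 = 386.2988 per 1,000.
The 2018 intake: 0.2889×585.13 + 0.2760×398.05 + 0.2073×497.04 + 0.2279×304.96 = 451.4000 per 1,000.
Ratio = 386.2988 ÷ 451.4000 = 0.85578.

0.856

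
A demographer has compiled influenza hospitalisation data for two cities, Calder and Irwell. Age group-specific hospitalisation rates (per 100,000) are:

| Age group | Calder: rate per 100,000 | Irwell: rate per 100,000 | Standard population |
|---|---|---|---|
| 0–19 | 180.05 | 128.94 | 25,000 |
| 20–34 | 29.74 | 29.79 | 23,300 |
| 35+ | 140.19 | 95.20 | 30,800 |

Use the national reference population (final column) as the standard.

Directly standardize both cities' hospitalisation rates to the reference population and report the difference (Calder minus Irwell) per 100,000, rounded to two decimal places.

33.66

Standard total = 79,100; weights = 0.3161, 0.2946, 0.3894.
Calder: 0.3161×180.05 + 0.2946×29.74 + 0.3894×140.19 = 120.2534 per 100,000.
Irwell: 0.3161×128.94 + 0.2946×29.79 + 0.3894×95.20 = 86.5963 per 100,000.
Difference = 120.2534 − 86.5963 = 33.6571.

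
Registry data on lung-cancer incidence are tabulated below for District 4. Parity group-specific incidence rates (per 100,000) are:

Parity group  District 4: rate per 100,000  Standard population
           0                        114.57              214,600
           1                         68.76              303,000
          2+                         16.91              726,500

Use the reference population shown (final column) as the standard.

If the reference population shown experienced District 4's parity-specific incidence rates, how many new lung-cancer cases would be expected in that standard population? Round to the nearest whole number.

Expected new lung-cancer cases = Σ (standard pop × parity-specific rate ÷ 100,000)
= 214,600×114.57/100,000 + 303,000×68.76/100,000 + 726,500×16.91/100,000
= 245.87 + 208.34 + 122.85 = 577.06.

577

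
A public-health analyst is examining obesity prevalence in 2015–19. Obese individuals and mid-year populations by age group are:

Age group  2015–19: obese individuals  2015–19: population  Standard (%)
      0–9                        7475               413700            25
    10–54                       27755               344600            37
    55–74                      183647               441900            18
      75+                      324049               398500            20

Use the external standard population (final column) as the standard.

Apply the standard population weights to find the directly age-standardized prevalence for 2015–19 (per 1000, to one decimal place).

271.8

Age-specific rates per 1000 for 2015–19: 18.069, 80.543, 415.585, 813.172.
Standard weights: 0.25, 0.37, 0.18, 0.20.
Standardized rate: 0.2500×18.069 + 0.3700×80.543 + 0.1800×415.585 + 0.2000×813.172 = 271.7576 per 1000.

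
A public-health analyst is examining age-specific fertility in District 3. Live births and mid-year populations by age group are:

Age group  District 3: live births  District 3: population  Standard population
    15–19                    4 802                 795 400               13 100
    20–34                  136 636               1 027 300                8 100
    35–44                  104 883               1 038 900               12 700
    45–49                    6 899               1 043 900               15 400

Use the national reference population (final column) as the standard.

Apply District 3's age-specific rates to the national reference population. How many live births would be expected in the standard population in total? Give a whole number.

2540

Age-specific rates per 1 000 for District 3: 6.037, 133.005, 100.956, 6.609.
Expected live births = Σ (standard pop × age-specific rate ÷ 1 000)
= 13 100×6.037/1 000 + 8 100×133.005/1 000 + 12 700×100.956/1 000 + 15 400×6.609/1 000
= 79.09 + 1077.34 + 1282.14 + 101.78 = 2540.34.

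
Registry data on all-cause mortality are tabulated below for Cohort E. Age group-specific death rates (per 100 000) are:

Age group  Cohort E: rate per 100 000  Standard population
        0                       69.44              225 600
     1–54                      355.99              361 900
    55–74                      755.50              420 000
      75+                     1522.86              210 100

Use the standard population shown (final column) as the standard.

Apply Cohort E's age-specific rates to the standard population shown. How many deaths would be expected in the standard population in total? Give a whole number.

7818

Expected deaths = Σ (standard pop × age-specific rate ÷ 100 000)
= 225 600×69.44/100 000 + 361 900×355.99/100 000 + 420 000×755.50/100 000 + 210 100×1522.86/100 000
= 156.66 + 1288.33 + 3173.10 + 3199.53 = 7817.61.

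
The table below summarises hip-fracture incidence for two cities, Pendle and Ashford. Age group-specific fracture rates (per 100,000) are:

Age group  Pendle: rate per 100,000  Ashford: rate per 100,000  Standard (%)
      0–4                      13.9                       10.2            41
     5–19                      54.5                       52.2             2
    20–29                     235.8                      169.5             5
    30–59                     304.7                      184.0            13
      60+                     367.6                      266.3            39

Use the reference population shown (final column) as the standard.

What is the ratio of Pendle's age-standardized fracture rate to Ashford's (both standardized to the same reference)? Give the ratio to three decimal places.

Standard weights: 0.41, 0.02, 0.05, 0.13, 0.39.
Pendle: 0.4100×13.9 + 0.0200×54.5 + 0.0500×235.8 + 0.1300×304.7 + 0.3900×367.6 = 201.5540 per 100,000.
Ashford: 0.4100×10.2 + 0.0200×52.2 + 0.0500×169.5 + 0.1300×184.0 + 0.3900×266.3 = 141.4780 per 100,000.
Ratio = 201.5540 ÷ 141.4780 = 1.42463.

1.425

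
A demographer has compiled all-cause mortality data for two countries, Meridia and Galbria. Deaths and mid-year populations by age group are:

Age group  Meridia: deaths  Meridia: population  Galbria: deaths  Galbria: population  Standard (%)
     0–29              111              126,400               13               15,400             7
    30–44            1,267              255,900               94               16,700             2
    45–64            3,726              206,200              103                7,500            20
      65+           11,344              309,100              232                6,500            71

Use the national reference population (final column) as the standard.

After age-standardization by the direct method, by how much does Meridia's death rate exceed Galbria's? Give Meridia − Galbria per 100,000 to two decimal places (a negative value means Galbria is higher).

Age-specific rates per 100,000 for Meridia: 87.82, 495.12, 1806.98, 3670.01.
For Galbria: 84.42, 562.87, 1373.33, 3569.23.
Standard weights: 0.07, 0.02, 0.20, 0.71.
Meridia: 0.0700×87.82 + 0.0200×495.12 + 0.2000×1806.98 + 0.7100×3670.01 = 2983.1531 per 100,000.
Galbria: 0.0700×84.42 + 0.0200×562.87 + 0.2000×1373.33 + 0.7100×3569.23 = 2825.9871 per 100,000.
Difference = 2983.1531 − 2825.9871 = 157.1660.

157.17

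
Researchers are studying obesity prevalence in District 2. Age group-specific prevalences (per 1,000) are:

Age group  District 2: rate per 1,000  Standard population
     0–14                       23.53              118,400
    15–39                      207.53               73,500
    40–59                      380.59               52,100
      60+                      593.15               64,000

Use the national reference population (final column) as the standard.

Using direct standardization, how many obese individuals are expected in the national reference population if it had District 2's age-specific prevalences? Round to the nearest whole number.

Expected obese individuals = Σ (standard pop × age-specific rate ÷ 1,000)
= 118,400×23.53/1,000 + 73,500×207.53/1,000 + 52,100×380.59/1,000 + 64,000×593.15/1,000
= 2785.95 + 15253.45 + 19828.74 + 37961.60 = 75829.75.

75830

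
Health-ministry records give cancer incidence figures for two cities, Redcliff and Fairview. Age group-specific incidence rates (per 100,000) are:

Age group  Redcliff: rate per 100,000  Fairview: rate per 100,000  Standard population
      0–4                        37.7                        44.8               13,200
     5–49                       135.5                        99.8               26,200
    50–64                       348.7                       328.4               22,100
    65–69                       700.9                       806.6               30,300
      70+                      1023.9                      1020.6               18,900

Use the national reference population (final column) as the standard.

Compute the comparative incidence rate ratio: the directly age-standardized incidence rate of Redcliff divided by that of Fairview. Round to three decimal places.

0.966

Standard total = 110,700; weights = 0.1192, 0.2367, 0.1996, 0.2737, 0.1707.
Redcliff: 0.1192×37.7 + 0.2367×135.5 + 0.1996×348.7 + 0.2737×700.9 + 0.1707×1023.9 = 472.8364 per 100,000.
Fairview: 0.1192×44.8 + 0.2367×99.8 + 0.1996×328.4 + 0.2737×806.6 + 0.1707×1020.6 = 489.5491 per 100,000.
Ratio = 472.8364 ÷ 489.5491 = 0.96586.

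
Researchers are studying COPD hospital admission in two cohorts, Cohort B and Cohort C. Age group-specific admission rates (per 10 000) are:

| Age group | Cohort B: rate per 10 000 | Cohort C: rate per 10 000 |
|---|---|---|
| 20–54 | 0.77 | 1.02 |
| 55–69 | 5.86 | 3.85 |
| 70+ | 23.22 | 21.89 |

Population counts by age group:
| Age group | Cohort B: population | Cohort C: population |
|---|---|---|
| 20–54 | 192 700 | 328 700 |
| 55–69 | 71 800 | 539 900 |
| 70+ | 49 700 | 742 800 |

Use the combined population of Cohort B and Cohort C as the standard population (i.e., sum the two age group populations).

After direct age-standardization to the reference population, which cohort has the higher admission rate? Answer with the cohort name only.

Cohort B

Combined standard total = 1 925 600; weights = 0.2708, 0.3177, 0.4116.
Cohort B: 0.2708×0.77 + 0.3177×5.86 + 0.4116×23.22 = 11.6264 per 10 000.
Cohort C: 0.2708×1.02 + 0.3177×3.85 + 0.4116×21.89 = 10.5083 per 10 000.
The crude rates (5.48 vs 11.59) would put Cohort C higher, but that reflects its age composition; once standardized to a common age structure, Cohort B has the higher underlying rate.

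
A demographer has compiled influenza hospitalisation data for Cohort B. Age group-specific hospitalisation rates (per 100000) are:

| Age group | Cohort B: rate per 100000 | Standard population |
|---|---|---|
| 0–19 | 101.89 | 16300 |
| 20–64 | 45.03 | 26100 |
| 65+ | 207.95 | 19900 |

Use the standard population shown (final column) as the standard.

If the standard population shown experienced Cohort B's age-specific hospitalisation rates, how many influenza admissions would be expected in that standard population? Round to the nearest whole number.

70

Expected influenza admissions = Σ (standard pop × age-specific rate ÷ 100000)
= 16300×101.89/100000 + 26100×45.03/100000 + 19900×207.95/100000
= 16.61 + 11.75 + 41.38 = 69.74.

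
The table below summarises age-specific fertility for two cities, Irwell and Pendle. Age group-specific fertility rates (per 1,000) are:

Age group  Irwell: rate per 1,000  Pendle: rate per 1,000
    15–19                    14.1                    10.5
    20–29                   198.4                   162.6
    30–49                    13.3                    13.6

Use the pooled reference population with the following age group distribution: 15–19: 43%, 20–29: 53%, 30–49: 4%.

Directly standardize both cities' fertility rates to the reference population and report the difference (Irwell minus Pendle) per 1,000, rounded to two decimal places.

20.51

Standard weights: 0.43, 0.53, 0.04.
Irwell: 0.4300×14.1 + 0.5300×198.4 + 0.0400×13.3 = 111.7470 per 1,000.
Pendle: 0.4300×10.5 + 0.5300×162.6 + 0.0400×13.6 = 91.2370 per 1,000.
Difference = 111.7470 − 91.2370 = 20.5100.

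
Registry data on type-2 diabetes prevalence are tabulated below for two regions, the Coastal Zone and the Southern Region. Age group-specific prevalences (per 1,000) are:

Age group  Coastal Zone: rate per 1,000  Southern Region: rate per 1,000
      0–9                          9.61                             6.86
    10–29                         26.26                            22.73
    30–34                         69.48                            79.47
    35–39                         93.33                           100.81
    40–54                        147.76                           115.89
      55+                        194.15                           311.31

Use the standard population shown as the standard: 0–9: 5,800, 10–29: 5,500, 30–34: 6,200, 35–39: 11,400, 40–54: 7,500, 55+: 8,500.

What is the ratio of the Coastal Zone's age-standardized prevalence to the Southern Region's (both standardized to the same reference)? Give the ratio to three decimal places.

0.837

Standard total = 44,900; weights = 0.1292, 0.1225, 0.1381, 0.2539, 0.1670, 0.1893.
The Coastal Zone: 0.1292×9.61 + 0.1225×26.26 + 0.1381×69.48 + 0.2539×93.33 + 0.1670×147.76 + 0.1893×194.15 = 99.1844 per 1,000.
The Southern Region: 0.1292×6.86 + 0.1225×22.73 + 0.1381×79.47 + 0.2539×100.81 + 0.1670×115.89 + 0.1893×311.31 = 118.5314 per 1,000.
Ratio = 99.1844 ÷ 118.5314 = 0.83678.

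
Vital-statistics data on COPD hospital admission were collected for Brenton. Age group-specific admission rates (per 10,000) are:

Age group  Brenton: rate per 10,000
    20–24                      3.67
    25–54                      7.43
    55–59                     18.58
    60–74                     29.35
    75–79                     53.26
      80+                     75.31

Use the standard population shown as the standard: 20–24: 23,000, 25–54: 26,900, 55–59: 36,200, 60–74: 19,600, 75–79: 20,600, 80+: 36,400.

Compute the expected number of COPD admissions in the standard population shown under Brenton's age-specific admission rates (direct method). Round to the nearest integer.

537

Expected COPD admissions = Σ (standard pop × age-specific rate ÷ 10,000)
= 23,000×3.67/10,000 + 26,900×7.43/10,000 + 36,200×18.58/10,000 + 19,600×29.35/10,000 + 20,600×53.26/10,000 + 36,400×75.31/10,000
= 8.44 + 19.99 + 67.26 + 57.53 + 109.72 + 274.13 = 537.06.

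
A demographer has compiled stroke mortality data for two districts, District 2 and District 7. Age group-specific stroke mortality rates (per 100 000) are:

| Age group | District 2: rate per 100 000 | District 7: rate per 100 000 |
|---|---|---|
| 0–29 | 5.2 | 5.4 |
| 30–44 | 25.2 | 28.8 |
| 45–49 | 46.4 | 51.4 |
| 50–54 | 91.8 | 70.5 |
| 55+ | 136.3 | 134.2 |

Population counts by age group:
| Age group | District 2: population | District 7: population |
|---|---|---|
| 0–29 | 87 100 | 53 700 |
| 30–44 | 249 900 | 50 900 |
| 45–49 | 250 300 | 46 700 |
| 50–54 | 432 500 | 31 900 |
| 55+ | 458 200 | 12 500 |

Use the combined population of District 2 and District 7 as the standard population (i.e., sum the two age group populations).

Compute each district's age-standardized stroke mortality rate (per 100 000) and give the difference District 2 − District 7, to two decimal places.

Combined standard total = 1 673 700; weights = 0.0841, 0.1797, 0.1775, 0.2775, 0.2812.
District 2: 0.0841×5.2 + 0.1797×25.2 + 0.1775×46.4 + 0.2775×91.8 + 0.2812×136.3 = 77.0039 per 100 000.
District 7: 0.0841×5.4 + 0.1797×28.8 + 0.1775×51.4 + 0.2775×70.5 + 0.2812×134.2 = 72.0543 per 100 000.
Difference = 77.0039 − 72.0543 = 4.9496.

4.95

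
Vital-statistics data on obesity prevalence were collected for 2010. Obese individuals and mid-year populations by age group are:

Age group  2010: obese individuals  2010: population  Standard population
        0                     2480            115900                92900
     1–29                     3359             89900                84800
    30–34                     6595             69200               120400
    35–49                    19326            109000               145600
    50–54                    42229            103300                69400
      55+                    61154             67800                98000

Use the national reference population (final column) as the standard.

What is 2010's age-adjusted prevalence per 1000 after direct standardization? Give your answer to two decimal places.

Age-specific rates per 1000 for 2010: 21.398, 37.364, 95.303, 177.303, 408.800, 901.976.
Standard total = 611100; weights = 0.1520, 0.1388, 0.1970, 0.2383, 0.1136, 0.1604.
Standardized rate: 0.1520×21.398 + 0.1388×37.364 + 0.1970×95.303 + 0.2383×177.303 + 0.1136×408.800 + 0.1604×901.976 = 260.5310 per 1000.

260.53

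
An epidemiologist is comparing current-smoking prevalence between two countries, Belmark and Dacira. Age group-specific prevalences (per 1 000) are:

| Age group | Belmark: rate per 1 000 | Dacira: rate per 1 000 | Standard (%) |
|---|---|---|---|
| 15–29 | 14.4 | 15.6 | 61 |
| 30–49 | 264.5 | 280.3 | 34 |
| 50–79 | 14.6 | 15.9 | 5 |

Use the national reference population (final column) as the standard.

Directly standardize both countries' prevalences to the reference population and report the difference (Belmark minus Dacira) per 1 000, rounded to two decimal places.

-6.17

Standard weights: 0.61, 0.34, 0.05.
Belmark: 0.6100×14.4 + 0.3400×264.5 + 0.0500×14.6 = 99.4440 per 1 000.
Dacira: 0.6100×15.6 + 0.3400×280.3 + 0.0500×15.9 = 105.6130 per 1 000.
Difference = 99.4440 − 105.6130 = -6.1690.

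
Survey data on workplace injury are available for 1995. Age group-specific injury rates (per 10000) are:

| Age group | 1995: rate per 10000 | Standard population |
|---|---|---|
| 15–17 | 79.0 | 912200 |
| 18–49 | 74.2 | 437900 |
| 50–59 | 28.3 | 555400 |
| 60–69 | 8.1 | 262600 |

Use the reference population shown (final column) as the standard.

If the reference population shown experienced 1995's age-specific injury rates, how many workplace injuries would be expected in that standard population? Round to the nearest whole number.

12240

Expected workplace injuries = Σ (standard pop × age-specific rate ÷ 10000)
= 912200×79.0/10000 + 437900×74.2/10000 + 555400×28.3/10000 + 262600×8.1/10000
= 7206.38 + 3249.22 + 1571.78 + 212.71 = 12240.09.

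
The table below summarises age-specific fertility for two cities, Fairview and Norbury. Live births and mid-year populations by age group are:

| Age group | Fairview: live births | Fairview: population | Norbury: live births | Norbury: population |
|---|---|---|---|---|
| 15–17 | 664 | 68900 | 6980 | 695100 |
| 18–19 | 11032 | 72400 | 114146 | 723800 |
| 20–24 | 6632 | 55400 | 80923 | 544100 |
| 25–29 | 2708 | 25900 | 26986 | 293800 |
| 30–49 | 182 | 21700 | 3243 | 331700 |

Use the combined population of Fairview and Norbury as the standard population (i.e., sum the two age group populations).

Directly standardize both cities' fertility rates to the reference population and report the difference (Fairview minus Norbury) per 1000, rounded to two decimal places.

-6.49

Age-specific rates per 1000 for Fairview: 9.637, 152.376, 119.711, 104.556, 8.387.
For Norbury: 10.042, 157.704, 148.728, 91.852, 9.777.
Combined standard total = 2832800; weights = 0.2697, 0.2811, 0.2116, 0.1129, 0.1248.
Fairview: 0.2697×9.637 + 0.2811×152.376 + 0.2116×119.711 + 0.1129×104.556 + 0.1248×8.387 = 83.6069 per 1000.
Norbury: 0.2697×10.042 + 0.2811×157.704 + 0.2116×148.728 + 0.1129×91.852 + 0.1248×9.777 = 90.0940 per 1000.
Difference = 83.6069 − 90.0940 = -6.4871.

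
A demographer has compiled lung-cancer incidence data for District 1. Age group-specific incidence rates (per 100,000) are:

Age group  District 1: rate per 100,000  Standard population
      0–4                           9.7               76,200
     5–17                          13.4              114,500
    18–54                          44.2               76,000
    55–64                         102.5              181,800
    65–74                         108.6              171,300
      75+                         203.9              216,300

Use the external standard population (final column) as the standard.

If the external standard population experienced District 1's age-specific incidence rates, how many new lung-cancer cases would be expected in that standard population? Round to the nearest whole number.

870

Expected new lung-cancer cases = Σ (standard pop × age-specific rate ÷ 100,000)
= 76,200×9.7/100,000 + 114,500×13.4/100,000 + 76,000×44.2/100,000 + 181,800×102.5/100,000 + 171,300×108.6/100,000 + 216,300×203.9/100,000
= 7.39 + 15.34 + 33.59 + 186.34 + 186.03 + 441.04 = 869.74.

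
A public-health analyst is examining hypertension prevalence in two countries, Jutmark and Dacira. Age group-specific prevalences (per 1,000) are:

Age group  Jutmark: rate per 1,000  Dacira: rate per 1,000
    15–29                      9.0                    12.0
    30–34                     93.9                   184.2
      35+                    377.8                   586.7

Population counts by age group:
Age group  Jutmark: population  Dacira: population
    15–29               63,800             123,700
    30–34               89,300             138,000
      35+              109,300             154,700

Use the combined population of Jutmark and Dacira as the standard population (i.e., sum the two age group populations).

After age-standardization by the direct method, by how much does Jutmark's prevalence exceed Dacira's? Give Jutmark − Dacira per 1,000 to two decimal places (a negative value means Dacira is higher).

Combined standard total = 678,800; weights = 0.2762, 0.3349, 0.3889.
Jutmark: 0.2762×9.0 + 0.3349×93.9 + 0.3889×377.8 = 180.8635 per 1,000.
Dacira: 0.2762×12.0 + 0.3349×184.2 + 0.3889×586.7 = 293.1754 per 1,000.
Difference = 180.8635 − 293.1754 = -112.3119.

-112.31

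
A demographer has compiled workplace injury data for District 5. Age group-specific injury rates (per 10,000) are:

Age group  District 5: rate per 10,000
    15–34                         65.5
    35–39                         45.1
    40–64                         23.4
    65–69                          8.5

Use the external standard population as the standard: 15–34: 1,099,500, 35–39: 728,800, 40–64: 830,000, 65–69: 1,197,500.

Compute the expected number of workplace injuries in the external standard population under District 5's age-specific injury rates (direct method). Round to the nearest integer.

13449

Expected workplace injuries = Σ (standard pop × age-specific rate ÷ 10,000)
= 1,099,500×65.5/10,000 + 728,800×45.1/10,000 + 830,000×23.4/10,000 + 1,197,500×8.5/10,000
= 7201.73 + 3286.89 + 1942.20 + 1017.88 = 13448.69.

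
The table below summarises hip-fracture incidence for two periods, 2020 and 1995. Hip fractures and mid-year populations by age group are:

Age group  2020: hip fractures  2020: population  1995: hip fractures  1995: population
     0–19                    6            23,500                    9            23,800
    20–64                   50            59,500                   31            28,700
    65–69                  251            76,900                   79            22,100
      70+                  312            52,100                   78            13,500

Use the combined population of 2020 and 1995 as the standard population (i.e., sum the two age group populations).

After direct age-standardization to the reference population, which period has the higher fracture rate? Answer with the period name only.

Age-specific rates per 100,000 for 2020: 25.53, 84.03, 326.40, 598.85.
For 1995: 37.82, 108.01, 357.47, 577.78.
Combined standard total = 300,100; weights = 0.1576, 0.2939, 0.3299, 0.2186.
2020: 0.1576×25.53 + 0.2939×84.03 + 0.3299×326.40 + 0.2186×598.85 = 267.3018 per 100,000.
1995: 0.1576×37.82 + 0.2939×108.01 + 0.3299×357.47 + 0.2186×577.78 = 281.9288 per 100,000.
The crude rates (291.98 vs 223.61) would put 2020 higher, but that reflects its age composition; once standardized to a common age structure, 1995 has the higher underlying rate.

1995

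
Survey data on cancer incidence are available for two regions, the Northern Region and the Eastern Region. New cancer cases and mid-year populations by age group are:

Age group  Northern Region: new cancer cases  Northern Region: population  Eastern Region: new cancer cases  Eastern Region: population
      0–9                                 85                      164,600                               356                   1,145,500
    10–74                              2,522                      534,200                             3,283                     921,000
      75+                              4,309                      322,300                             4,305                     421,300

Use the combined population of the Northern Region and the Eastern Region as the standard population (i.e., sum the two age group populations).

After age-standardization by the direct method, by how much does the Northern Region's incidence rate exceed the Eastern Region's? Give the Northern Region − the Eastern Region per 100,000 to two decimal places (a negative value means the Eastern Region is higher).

122.42

Age-specific rates per 100,000 for the Northern Region: 51.64, 472.11, 1336.95.
For the Eastern Region: 31.08, 356.46, 1021.84.
Combined standard total = 3,508,900; weights = 0.3734, 0.4147, 0.2119.
The Northern Region: 0.3734×51.64 + 0.4147×472.11 + 0.2119×1336.95 = 498.3966 per 100,000.
The Eastern Region: 0.3734×31.08 + 0.4147×356.46 + 0.2119×1021.84 = 375.9796 per 100,000.
Difference = 498.3966 − 375.9796 = 122.4170.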